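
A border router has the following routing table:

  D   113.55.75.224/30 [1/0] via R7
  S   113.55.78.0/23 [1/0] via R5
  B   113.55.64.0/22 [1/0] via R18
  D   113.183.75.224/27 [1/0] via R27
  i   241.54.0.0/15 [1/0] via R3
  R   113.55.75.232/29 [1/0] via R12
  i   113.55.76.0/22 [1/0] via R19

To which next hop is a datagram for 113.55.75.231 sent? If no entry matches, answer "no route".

no route

No entry's prefix contains 113.55.75.231; there is no default route.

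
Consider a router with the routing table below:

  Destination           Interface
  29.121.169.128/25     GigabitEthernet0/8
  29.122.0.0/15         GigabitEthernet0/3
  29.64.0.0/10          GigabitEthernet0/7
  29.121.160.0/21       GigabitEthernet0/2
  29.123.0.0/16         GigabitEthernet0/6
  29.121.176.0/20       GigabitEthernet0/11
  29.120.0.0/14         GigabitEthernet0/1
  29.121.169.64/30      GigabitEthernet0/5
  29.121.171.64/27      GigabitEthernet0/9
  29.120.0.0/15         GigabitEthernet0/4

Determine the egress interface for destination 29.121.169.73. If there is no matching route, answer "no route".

GigabitEthernet0/4

Routes whose prefix contains 29.121.169.73:
  29.64.0.0/10 (29.64.0.0 - 29.127.255.255) -> GigabitEthernet0/7
  29.120.0.0/14 (29.120.0.0 - 29.123.255.255) -> GigabitEthernet0/1
  29.120.0.0/15 (29.120.0.0 - 29.121.255.255) -> GigabitEthernet0/4
More-specific entries that do NOT match:
  29.121.169.64/30 (29.121.169.64 - 29.121.169.67) does not contain 29.121.169.73
  29.121.171.64/27 (29.121.171.64 - 29.121.171.95) does not contain 29.121.169.73
  29.121.169.128/25 (29.121.169.128 - 29.121.169.255) does not contain 29.121.169.73
  29.121.160.0/21 (29.121.160.0 - 29.121.167.255) does not contain 29.121.169.73
  29.121.176.0/20 (29.121.176.0 - 29.121.191.255) does not contain 29.121.169.73
  29.123.0.0/16 (29.123.0.0 - 29.123.255.255) does not contain 29.121.169.73
Longest matching prefix is /15 -> interface GigabitEthernet0/4.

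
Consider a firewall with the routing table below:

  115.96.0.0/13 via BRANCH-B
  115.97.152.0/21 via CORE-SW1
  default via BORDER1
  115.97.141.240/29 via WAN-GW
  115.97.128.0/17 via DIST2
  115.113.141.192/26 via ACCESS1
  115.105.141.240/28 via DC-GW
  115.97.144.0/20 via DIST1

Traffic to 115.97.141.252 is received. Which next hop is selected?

DIST2

Routes whose prefix contains 115.97.141.252:
  0.0.0.0/0 (default, matches everything) -> BORDER1
  115.96.0.0/13 (115.96.0.0 - 115.103.255.255) -> BRANCH-B
  115.97.128.0/17 (115.97.128.0 - 115.97.255.255) -> DIST2
More-specific entries that do NOT match:
  115.97.141.240/29 (115.97.141.240 - 115.97.141.247) does not contain 115.97.141.252
  115.105.141.240/28 (115.105.141.240 - 115.105.141.255) does not contain 115.97.141.252
  115.113.141.192/26 (115.113.141.192 - 115.113.141.255) does not contain 115.97.141.252
  115.97.152.0/21 (115.97.152.0 - 115.97.159.255) does not contain 115.97.141.252
  115.97.144.0/20 (115.97.144.0 - 115.97.159.255) does not contain 115.97.141.252
Longest matching prefix is /17 -> next hop DIST2.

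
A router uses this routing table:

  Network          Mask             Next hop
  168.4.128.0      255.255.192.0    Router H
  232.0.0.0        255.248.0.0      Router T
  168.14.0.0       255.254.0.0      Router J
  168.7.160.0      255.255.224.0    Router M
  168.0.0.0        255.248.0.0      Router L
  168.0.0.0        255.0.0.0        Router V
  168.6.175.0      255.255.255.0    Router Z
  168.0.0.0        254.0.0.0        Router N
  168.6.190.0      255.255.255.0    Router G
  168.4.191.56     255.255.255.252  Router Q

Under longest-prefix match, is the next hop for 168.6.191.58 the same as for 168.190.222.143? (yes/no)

no

168.6.191.58: longest match 168.0.0.0/13 -> Router L
168.190.222.143: longest match 168.0.0.0/8 -> Router V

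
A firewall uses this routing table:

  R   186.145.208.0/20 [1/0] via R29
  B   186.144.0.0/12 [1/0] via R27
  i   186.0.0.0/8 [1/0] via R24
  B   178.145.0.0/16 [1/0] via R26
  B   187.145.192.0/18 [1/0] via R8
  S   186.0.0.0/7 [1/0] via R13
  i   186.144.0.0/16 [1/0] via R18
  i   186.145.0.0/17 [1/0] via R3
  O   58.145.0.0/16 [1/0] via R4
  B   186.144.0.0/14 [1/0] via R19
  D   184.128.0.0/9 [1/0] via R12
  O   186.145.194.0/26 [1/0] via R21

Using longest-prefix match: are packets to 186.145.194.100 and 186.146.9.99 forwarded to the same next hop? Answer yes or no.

yes

186.145.194.100: longest match 186.144.0.0/14 -> R19
186.146.9.99: longest match 186.144.0.0/14 -> R19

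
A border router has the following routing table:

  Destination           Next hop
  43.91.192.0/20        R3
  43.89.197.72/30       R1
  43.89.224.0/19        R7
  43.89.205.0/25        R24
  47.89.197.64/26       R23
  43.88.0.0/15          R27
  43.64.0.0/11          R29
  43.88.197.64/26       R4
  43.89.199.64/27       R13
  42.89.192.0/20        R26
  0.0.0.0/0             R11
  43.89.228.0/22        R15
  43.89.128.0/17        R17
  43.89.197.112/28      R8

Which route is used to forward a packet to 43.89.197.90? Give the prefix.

Entries matching 43.89.197.90:
  0.0.0.0/0 (default, matches everything)
  43.64.0.0/11 (43.64.0.0 - 43.95.255.255)
  43.88.0.0/15 (43.88.0.0 - 43.89.255.255)
  43.89.128.0/17 (43.89.128.0 - 43.89.255.255)
Most specific is 43.89.128.0/17.

43.89.128.0/17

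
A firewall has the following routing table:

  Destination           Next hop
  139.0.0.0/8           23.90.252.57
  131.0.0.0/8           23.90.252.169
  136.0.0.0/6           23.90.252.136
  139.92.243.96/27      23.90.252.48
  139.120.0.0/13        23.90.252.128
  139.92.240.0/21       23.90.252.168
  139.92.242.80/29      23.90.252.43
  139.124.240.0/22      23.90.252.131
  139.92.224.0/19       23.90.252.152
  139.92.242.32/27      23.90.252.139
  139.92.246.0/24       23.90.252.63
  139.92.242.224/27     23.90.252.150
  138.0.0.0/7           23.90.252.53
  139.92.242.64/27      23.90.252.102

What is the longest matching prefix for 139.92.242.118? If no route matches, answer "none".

Entries matching 139.92.242.118:
  136.0.0.0/6 (136.0.0.0 - 139.255.255.255)
  138.0.0.0/7 (138.0.0.0 - 139.255.255.255)
  139.0.0.0/8 (139.0.0.0 - 139.255.255.255)
  139.92.224.0/19 (139.92.224.0 - 139.92.255.255)
  139.92.240.0/21 (139.92.240.0 - 139.92.247.255)
Most specific is 139.92.240.0/21.

139.92.240.0/21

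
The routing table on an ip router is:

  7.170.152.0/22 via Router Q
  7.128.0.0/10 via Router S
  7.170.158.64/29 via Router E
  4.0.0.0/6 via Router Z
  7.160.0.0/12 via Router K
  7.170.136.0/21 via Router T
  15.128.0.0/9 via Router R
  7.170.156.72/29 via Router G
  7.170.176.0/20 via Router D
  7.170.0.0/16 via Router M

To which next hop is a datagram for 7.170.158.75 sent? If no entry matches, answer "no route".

Routes whose prefix contains 7.170.158.75:
  4.0.0.0/6 (4.0.0.0 - 7.255.255.255) -> Router Z
  7.128.0.0/10 (7.128.0.0 - 7.191.255.255) -> Router S
  7.160.0.0/12 (7.160.0.0 - 7.175.255.255) -> Router K
  7.170.0.0/16 (7.170.0.0 - 7.170.255.255) -> Router M
More-specific entries that do NOT match:
  7.170.158.64/29 (7.170.158.64 - 7.170.158.71) does not contain 7.170.158.75
  7.170.156.72/29 (7.170.156.72 - 7.170.156.79) does not contain 7.170.158.75
  7.170.152.0/22 (7.170.152.0 - 7.170.155.255) does not contain 7.170.158.75
  7.170.136.0/21 (7.170.136.0 - 7.170.143.255) does not contain 7.170.158.75
  7.170.176.0/20 (7.170.176.0 - 7.170.191.255) does not contain 7.170.158.75
Longest matching prefix is /16 -> next hop Router M.

Router M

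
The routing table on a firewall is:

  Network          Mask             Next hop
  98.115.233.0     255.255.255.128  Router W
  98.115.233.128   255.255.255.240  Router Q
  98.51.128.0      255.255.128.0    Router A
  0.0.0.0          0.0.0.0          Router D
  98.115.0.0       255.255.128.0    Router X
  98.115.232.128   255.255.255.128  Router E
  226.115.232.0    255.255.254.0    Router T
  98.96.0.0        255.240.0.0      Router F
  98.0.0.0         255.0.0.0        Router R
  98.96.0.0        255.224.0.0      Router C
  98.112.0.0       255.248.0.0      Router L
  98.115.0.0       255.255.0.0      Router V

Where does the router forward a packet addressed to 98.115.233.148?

Router V

Routes whose prefix contains 98.115.233.148:
  0.0.0.0/0 (default, matches everything) -> Router D
  98.0.0.0/8 (98.0.0.0 - 98.255.255.255) -> Router R
  98.96.0.0/11 (98.96.0.0 - 98.127.255.255) -> Router C
  98.112.0.0/13 (98.112.0.0 - 98.119.255.255) -> Router L
  98.115.0.0/16 (98.115.0.0 - 98.115.255.255) -> Router V
More-specific entries that do NOT match:
  98.115.233.128/28 (98.115.233.128 - 98.115.233.143) does not contain 98.115.233.148
  98.115.233.0/25 (98.115.233.0 - 98.115.233.127) does not contain 98.115.233.148
  98.115.232.128/25 (98.115.232.128 - 98.115.232.255) does not contain 98.115.233.148
  226.115.232.0/23 (226.115.232.0 - 226.115.233.255) does not contain 98.115.233.148
  98.51.128.0/17 (98.51.128.0 - 98.51.255.255) does not contain 98.115.233.148
  98.115.0.0/17 (98.115.0.0 - 98.115.127.255) does not contain 98.115.233.148
Longest matching prefix is /16 -> next hop Router V.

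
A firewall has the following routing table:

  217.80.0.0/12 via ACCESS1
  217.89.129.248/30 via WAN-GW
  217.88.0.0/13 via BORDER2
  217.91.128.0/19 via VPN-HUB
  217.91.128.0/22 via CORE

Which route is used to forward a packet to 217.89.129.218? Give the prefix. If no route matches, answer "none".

Entries matching 217.89.129.218:
  217.80.0.0/12 (217.80.0.0 - 217.95.255.255)
  217.88.0.0/13 (217.88.0.0 - 217.95.255.255)
Most specific is 217.88.0.0/13.

217.88.0.0/13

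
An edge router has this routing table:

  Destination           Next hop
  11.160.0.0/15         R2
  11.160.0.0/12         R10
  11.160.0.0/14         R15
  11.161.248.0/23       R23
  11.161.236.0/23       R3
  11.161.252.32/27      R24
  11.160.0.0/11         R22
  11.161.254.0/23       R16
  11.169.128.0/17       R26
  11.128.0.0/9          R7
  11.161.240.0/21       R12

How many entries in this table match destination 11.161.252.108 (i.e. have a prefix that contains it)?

Prefixes containing 11.161.252.108:
  11.128.0.0/9 (11.128.0.0 - 11.255.255.255)
  11.160.0.0/11 (11.160.0.0 - 11.191.255.255)
  11.160.0.0/12 (11.160.0.0 - 11.175.255.255)
  11.160.0.0/14 (11.160.0.0 - 11.163.255.255)
  11.160.0.0/15 (11.160.0.0 - 11.161.255.255)
Total matching entries: 5.

5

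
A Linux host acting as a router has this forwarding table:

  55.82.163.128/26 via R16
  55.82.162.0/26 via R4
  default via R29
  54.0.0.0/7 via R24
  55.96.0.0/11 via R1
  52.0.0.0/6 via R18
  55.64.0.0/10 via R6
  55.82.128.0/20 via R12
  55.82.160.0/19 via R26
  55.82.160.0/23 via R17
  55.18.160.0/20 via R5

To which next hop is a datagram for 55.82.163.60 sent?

Routes whose prefix contains 55.82.163.60:
  0.0.0.0/0 (default, matches everything) -> R29
  52.0.0.0/6 (52.0.0.0 - 55.255.255.255) -> R18
  54.0.0.0/7 (54.0.0.0 - 55.255.255.255) -> R24
  55.64.0.0/10 (55.64.0.0 - 55.127.255.255) -> R6
  55.82.160.0/19 (55.82.160.0 - 55.82.191.255) -> R26
More-specific entries that do NOT match:
  55.82.163.128/26 (55.82.163.128 - 55.82.163.191) does not contain 55.82.163.60
  55.82.162.0/26 (55.82.162.0 - 55.82.162.63) does not contain 55.82.163.60
  55.82.160.0/23 (55.82.160.0 - 55.82.161.255) does not contain 55.82.163.60
  55.82.128.0/20 (55.82.128.0 - 55.82.143.255) does not contain 55.82.163.60
  55.18.160.0/20 (55.18.160.0 - 55.18.175.255) does not contain 55.82.163.60
Longest matching prefix is /19 -> next hop R26.

R26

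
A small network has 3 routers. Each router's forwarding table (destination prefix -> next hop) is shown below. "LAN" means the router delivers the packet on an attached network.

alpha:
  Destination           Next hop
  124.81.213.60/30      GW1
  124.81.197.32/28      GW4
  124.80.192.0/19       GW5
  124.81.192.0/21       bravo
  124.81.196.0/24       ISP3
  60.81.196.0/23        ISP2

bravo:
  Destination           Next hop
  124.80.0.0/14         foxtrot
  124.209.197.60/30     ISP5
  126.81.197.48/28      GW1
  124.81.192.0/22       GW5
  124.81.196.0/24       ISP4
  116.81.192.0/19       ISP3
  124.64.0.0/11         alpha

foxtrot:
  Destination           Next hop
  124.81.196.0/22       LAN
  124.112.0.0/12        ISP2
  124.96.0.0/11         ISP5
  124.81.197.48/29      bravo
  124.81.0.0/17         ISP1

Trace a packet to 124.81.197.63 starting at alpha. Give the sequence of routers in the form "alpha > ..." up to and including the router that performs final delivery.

At alpha: longest match for 124.81.197.63 is 124.81.192.0/21 -> bravo
At bravo: longest match for 124.81.197.63 is 124.80.0.0/14 -> foxtrot
At foxtrot: longest match for 124.81.197.63 is 124.81.196.0/22 -> LAN

alpha > bravo > foxtrot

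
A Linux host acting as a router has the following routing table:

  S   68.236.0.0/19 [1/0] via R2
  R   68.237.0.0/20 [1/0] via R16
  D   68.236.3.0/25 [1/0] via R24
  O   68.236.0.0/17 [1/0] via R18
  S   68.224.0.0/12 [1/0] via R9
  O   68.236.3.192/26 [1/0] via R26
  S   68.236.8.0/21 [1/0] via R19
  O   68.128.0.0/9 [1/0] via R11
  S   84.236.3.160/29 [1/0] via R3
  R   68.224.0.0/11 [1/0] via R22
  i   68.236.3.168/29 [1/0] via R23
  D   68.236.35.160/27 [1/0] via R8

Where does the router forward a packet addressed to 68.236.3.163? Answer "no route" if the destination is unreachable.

R2

Routes whose prefix contains 68.236.3.163:
  68.128.0.0/9 (68.128.0.0 - 68.255.255.255) -> R11
  68.224.0.0/11 (68.224.0.0 - 68.255.255.255) -> R22
  68.224.0.0/12 (68.224.0.0 - 68.239.255.255) -> R9
  68.236.0.0/17 (68.236.0.0 - 68.236.127.255) -> R18
  68.236.0.0/19 (68.236.0.0 - 68.236.31.255) -> R2
More-specific entries that do NOT match:
  84.236.3.160/29 (84.236.3.160 - 84.236.3.167) does not contain 68.236.3.163
  68.236.3.168/29 (68.236.3.168 - 68.236.3.175) does not contain 68.236.3.163
  68.236.35.160/27 (68.236.35.160 - 68.236.35.191) does not contain 68.236.3.163
  68.236.3.192/26 (68.236.3.192 - 68.236.3.255) does not contain 68.236.3.163
  68.236.3.0/25 (68.236.3.0 - 68.236.3.127) does not contain 68.236.3.163
  68.236.8.0/21 (68.236.8.0 - 68.236.15.255) does not contain 68.236.3.163
  68.237.0.0/20 (68.237.0.0 - 68.237.15.255) does not contain 68.236.3.163
Longest matching prefix is /19 -> next hop R2.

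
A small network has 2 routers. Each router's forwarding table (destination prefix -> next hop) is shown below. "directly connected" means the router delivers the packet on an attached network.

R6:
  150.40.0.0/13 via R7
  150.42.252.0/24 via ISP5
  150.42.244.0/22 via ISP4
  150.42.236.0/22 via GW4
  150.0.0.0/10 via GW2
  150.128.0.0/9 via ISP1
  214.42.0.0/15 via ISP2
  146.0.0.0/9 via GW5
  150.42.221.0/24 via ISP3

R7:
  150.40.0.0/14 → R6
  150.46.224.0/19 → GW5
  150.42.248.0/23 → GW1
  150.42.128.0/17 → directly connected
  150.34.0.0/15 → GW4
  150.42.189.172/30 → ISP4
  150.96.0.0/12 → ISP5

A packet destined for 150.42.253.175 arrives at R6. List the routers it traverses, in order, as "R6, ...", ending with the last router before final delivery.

At R6: longest match for 150.42.253.175 is 150.40.0.0/13 -> R7
At R7: longest match for 150.42.253.175 is 150.42.128.0/17 -> directly connected

R6, R7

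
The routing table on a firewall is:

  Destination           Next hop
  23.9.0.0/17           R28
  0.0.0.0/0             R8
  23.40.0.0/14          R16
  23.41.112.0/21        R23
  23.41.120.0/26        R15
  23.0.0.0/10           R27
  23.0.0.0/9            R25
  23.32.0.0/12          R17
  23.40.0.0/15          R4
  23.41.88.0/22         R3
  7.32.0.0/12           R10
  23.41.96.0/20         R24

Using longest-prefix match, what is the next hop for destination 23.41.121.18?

Routes whose prefix contains 23.41.121.18:
  0.0.0.0/0 (default, matches everything) -> R8
  23.0.0.0/9 (23.0.0.0 - 23.127.255.255) -> R25
  23.0.0.0/10 (23.0.0.0 - 23.63.255.255) -> R27
  23.32.0.0/12 (23.32.0.0 - 23.47.255.255) -> R17
  23.40.0.0/14 (23.40.0.0 - 23.43.255.255) -> R16
  23.40.0.0/15 (23.40.0.0 - 23.41.255.255) -> R4
More-specific entries that do NOT match:
  23.41.120.0/26 (23.41.120.0 - 23.41.120.63) does not contain 23.41.121.18
  23.41.88.0/22 (23.41.88.0 - 23.41.91.255) does not contain 23.41.121.18
  23.41.112.0/21 (23.41.112.0 - 23.41.119.255) does not contain 23.41.121.18
  23.41.96.0/20 (23.41.96.0 - 23.41.111.255) does not contain 23.41.121.18
  23.9.0.0/17 (23.9.0.0 - 23.9.127.255) does not contain 23.41.121.18
Longest matching prefix is /15 -> next hop R4.

R4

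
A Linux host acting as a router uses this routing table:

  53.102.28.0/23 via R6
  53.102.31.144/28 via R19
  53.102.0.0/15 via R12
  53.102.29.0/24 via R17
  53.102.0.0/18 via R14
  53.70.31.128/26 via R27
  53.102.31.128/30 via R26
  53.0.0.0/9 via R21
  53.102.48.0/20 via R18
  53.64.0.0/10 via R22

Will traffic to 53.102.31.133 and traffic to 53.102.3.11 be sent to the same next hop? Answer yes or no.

yes

53.102.31.133: longest match 53.102.0.0/18 -> R14
53.102.3.11: longest match 53.102.0.0/18 -> R14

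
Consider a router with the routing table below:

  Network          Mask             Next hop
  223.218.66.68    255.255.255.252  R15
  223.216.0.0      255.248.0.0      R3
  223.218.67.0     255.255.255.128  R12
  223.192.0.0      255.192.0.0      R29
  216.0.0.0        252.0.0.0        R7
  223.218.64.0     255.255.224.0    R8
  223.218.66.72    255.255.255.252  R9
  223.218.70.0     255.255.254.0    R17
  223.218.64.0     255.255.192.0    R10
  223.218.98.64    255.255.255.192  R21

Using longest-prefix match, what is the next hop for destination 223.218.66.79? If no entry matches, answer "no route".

R8

Routes whose prefix contains 223.218.66.79:
  223.192.0.0/10 (223.192.0.0 - 223.255.255.255) -> R29
  223.216.0.0/13 (223.216.0.0 - 223.223.255.255) -> R3
  223.218.64.0/18 (223.218.64.0 - 223.218.127.255) -> R10
  223.218.64.0/19 (223.218.64.0 - 223.218.95.255) -> R8
More-specific entries that do NOT match:
  223.218.66.68/30 (223.218.66.68 - 223.218.66.71) does not contain 223.218.66.79
  223.218.66.72/30 (223.218.66.72 - 223.218.66.75) does not contain 223.218.66.79
  223.218.98.64/26 (223.218.98.64 - 223.218.98.127) does not contain 223.218.66.79
  223.218.67.0/25 (223.218.67.0 - 223.218.67.127) does not contain 223.218.66.79
  223.218.70.0/23 (223.218.70.0 - 223.218.71.255) does not contain 223.218.66.79
Longest matching prefix is /19 -> next hop R8.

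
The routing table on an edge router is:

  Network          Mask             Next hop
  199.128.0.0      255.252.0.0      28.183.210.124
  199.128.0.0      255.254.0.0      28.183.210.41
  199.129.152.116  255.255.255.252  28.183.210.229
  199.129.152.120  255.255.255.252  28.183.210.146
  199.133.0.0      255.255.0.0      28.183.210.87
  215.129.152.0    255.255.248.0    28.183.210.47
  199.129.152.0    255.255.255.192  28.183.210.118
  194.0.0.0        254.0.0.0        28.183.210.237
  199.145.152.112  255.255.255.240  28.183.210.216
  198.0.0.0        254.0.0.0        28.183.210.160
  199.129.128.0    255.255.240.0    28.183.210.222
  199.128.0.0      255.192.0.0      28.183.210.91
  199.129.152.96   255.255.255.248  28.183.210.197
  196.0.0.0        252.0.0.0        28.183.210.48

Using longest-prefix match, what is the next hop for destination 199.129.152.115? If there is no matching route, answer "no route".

28.183.210.41

Routes whose prefix contains 199.129.152.115:
  196.0.0.0/6 (196.0.0.0 - 199.255.255.255) -> 28.183.210.48
  198.0.0.0/7 (198.0.0.0 - 199.255.255.255) -> 28.183.210.160
  199.128.0.0/10 (199.128.0.0 - 199.191.255.255) -> 28.183.210.91
  199.128.0.0/14 (199.128.0.0 - 199.131.255.255) -> 28.183.210.124
  199.128.0.0/15 (199.128.0.0 - 199.129.255.255) -> 28.183.210.41
More-specific entries that do NOT match:
  199.129.152.116/30 (199.129.152.116 - 199.129.152.119) does not contain 199.129.152.115
  199.129.152.120/30 (199.129.152.120 - 199.129.152.123) does not contain 199.129.152.115
  199.129.152.96/29 (199.129.152.96 - 199.129.152.103) does not contain 199.129.152.115
  199.145.152.112/28 (199.145.152.112 - 199.145.152.127) does not contain 199.129.152.115
  199.129.152.0/26 (199.129.152.0 - 199.129.152.63) does not contain 199.129.152.115
  215.129.152.0/21 (215.129.152.0 - 215.129.159.255) does not contain 199.129.152.115
  199.129.128.0/20 (199.129.128.0 - 199.129.143.255) does not contain 199.129.152.115
  199.133.0.0/16 (199.133.0.0 - 199.133.255.255) does not contain 199.129.152.115
Longest matching prefix is /15 -> next hop 28.183.210.41.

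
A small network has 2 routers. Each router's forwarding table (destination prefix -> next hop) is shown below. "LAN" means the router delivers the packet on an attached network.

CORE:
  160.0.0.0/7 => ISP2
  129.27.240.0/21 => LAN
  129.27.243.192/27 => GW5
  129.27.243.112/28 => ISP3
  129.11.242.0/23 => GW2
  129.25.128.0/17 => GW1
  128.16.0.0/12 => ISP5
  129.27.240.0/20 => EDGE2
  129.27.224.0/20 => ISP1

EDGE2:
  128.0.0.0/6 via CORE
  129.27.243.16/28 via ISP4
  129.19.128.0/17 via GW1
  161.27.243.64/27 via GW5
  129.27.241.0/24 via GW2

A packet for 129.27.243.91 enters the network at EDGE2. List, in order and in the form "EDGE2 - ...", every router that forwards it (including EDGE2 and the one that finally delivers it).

At EDGE2: longest match for 129.27.243.91 is 128.0.0.0/6 -> CORE
At CORE: longest match for 129.27.243.91 is 129.27.240.0/21 -> LAN

EDGE2 - CORE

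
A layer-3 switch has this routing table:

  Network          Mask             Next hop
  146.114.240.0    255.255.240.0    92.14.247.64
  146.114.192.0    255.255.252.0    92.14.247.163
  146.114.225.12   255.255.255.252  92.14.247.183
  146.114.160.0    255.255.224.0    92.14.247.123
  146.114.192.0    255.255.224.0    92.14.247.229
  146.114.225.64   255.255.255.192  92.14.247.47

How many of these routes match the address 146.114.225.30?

0

No listed prefix contains 146.114.225.30.
Total matching entries: 0.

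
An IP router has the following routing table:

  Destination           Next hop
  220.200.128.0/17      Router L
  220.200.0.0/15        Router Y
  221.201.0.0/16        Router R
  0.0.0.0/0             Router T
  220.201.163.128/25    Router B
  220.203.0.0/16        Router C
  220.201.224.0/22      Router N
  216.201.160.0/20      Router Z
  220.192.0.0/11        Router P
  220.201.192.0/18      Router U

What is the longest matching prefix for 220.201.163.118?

Entries matching 220.201.163.118:
  0.0.0.0/0 (default, matches everything)
  220.192.0.0/11 (220.192.0.0 - 220.223.255.255)
  220.200.0.0/15 (220.200.0.0 - 220.201.255.255)
Most specific is 220.200.0.0/15.

220.200.0.0/15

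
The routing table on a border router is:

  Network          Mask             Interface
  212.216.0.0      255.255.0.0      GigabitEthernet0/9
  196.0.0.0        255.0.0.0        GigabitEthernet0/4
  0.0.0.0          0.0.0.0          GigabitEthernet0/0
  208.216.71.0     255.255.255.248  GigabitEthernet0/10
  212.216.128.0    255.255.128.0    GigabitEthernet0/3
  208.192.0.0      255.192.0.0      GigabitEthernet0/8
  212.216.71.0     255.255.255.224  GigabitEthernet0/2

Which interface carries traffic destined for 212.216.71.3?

Routes whose prefix contains 212.216.71.3:
  0.0.0.0/0 (default, matches everything) -> GigabitEthernet0/0
  212.216.0.0/16 (212.216.0.0 - 212.216.255.255) -> GigabitEthernet0/9
  212.216.71.0/27 (212.216.71.0 - 212.216.71.31) -> GigabitEthernet0/2
More-specific entries that do NOT match:
  208.216.71.0/29 (208.216.71.0 - 208.216.71.7) does not contain 212.216.71.3
Longest matching prefix is /27 -> interface GigabitEthernet0/2.

GigabitEthernet0/2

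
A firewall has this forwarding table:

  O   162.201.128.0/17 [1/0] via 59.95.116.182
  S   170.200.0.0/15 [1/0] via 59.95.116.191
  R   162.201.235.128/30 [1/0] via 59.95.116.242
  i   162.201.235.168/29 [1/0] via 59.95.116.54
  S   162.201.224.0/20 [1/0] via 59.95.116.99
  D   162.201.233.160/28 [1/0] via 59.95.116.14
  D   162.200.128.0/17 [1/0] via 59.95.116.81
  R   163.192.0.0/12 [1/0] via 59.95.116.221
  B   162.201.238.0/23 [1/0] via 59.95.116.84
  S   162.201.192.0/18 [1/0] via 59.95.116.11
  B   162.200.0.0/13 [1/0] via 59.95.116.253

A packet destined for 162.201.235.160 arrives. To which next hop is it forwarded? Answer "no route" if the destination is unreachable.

59.95.116.99

Routes whose prefix contains 162.201.235.160:
  162.200.0.0/13 (162.200.0.0 - 162.207.255.255) -> 59.95.116.253
  162.201.128.0/17 (162.201.128.0 - 162.201.255.255) -> 59.95.116.182
  162.201.192.0/18 (162.201.192.0 - 162.201.255.255) -> 59.95.116.11
  162.201.224.0/20 (162.201.224.0 - 162.201.239.255) -> 59.95.116.99
More-specific entries that do NOT match:
  162.201.235.128/30 (162.201.235.128 - 162.201.235.131) does not contain 162.201.235.160
  162.201.235.168/29 (162.201.235.168 - 162.201.235.175) does not contain 162.201.235.160
  162.201.233.160/28 (162.201.233.160 - 162.201.233.175) does not contain 162.201.235.160
  162.201.238.0/23 (162.201.238.0 - 162.201.239.255) does not contain 162.201.235.160
Longest matching prefix is /20 -> next hop 59.95.116.99.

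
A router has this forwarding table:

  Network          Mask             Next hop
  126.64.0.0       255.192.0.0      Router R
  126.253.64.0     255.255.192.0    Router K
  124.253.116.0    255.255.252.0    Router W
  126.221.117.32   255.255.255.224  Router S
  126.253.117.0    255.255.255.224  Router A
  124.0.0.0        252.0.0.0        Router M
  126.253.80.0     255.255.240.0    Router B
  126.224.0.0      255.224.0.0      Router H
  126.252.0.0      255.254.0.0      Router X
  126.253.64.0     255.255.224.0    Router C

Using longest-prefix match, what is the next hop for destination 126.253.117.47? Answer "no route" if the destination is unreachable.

Routes whose prefix contains 126.253.117.47:
  124.0.0.0/6 (124.0.0.0 - 127.255.255.255) -> Router M
  126.224.0.0/11 (126.224.0.0 - 126.255.255.255) -> Router H
  126.252.0.0/15 (126.252.0.0 - 126.253.255.255) -> Router X
  126.253.64.0/18 (126.253.64.0 - 126.253.127.255) -> Router K
More-specific entries that do NOT match:
  126.221.117.32/27 (126.221.117.32 - 126.221.117.63) does not contain 126.253.117.47
  126.253.117.0/27 (126.253.117.0 - 126.253.117.31) does not contain 126.253.117.47
  124.253.116.0/22 (124.253.116.0 - 124.253.119.255) does not contain 126.253.117.47
  126.253.80.0/20 (126.253.80.0 - 126.253.95.255) does not contain 126.253.117.47
  126.253.64.0/19 (126.253.64.0 - 126.253.95.255) does not contain 126.253.117.47
Longest matching prefix is /18 -> next hop Router K.

Router K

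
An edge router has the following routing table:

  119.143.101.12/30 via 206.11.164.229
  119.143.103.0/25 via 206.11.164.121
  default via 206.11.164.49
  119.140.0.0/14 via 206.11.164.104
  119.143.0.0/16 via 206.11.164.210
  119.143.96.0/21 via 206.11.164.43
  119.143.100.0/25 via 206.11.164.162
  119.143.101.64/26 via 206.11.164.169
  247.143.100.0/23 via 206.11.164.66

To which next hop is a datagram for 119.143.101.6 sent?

Routes whose prefix contains 119.143.101.6:
  0.0.0.0/0 (default, matches everything) -> 206.11.164.49
  119.140.0.0/14 (119.140.0.0 - 119.143.255.255) -> 206.11.164.104
  119.143.0.0/16 (119.143.0.0 - 119.143.255.255) -> 206.11.164.210
  119.143.96.0/21 (119.143.96.0 - 119.143.103.255) -> 206.11.164.43
More-specific entries that do NOT match:
  119.143.101.12/30 (119.143.101.12 - 119.143.101.15) does not contain 119.143.101.6
  119.143.101.64/26 (119.143.101.64 - 119.143.101.127) does not contain 119.143.101.6
  119.143.103.0/25 (119.143.103.0 - 119.143.103.127) does not contain 119.143.101.6
  119.143.100.0/25 (119.143.100.0 - 119.143.100.127) does not contain 119.143.101.6
  247.143.100.0/23 (247.143.100.0 - 247.143.101.255) does not contain 119.143.101.6
Longest matching prefix is /21 -> next hop 206.11.164.43.

206.11.164.43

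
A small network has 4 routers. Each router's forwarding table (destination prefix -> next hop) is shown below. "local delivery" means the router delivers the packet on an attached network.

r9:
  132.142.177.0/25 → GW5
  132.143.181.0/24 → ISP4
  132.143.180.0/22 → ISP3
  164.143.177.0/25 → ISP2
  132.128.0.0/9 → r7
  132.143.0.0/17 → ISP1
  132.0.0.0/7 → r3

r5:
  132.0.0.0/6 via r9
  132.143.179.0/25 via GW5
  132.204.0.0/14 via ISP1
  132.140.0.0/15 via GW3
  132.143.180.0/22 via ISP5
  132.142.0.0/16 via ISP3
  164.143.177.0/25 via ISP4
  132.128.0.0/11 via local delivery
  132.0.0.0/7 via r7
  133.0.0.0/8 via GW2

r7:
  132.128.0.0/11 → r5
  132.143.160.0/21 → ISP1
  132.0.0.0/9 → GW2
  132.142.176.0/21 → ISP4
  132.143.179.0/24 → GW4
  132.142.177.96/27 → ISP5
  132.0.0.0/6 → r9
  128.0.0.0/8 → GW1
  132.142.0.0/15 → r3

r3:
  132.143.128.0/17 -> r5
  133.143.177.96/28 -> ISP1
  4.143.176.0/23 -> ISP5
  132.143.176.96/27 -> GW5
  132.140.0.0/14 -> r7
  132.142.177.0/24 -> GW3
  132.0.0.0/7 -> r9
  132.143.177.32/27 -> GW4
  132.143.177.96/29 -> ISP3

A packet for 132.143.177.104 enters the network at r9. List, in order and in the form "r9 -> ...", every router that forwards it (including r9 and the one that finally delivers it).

At r9: longest match for 132.143.177.104 is 132.128.0.0/9 -> r7
At r7: longest match for 132.143.177.104 is 132.142.0.0/15 -> r3
At r3: longest match for 132.143.177.104 is 132.143.128.0/17 -> r5
At r5: longest match for 132.143.177.104 is 132.128.0.0/11 -> local delivery

r9 -> r7 -> r3 -> r5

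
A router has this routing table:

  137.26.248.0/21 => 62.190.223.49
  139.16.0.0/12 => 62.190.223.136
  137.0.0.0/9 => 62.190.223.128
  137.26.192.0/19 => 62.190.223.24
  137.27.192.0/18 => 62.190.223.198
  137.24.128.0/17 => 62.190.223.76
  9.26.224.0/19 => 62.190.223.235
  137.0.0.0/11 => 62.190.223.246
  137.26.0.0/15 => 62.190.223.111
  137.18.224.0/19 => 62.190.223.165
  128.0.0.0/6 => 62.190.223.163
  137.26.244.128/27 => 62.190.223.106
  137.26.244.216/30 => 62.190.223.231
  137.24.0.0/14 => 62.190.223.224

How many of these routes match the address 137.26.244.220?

4

Prefixes containing 137.26.244.220:
  137.0.0.0/9 (137.0.0.0 - 137.127.255.255)
  137.0.0.0/11 (137.0.0.0 - 137.31.255.255)
  137.24.0.0/14 (137.24.0.0 - 137.27.255.255)
  137.26.0.0/15 (137.26.0.0 - 137.27.255.255)
Total matching entries: 4.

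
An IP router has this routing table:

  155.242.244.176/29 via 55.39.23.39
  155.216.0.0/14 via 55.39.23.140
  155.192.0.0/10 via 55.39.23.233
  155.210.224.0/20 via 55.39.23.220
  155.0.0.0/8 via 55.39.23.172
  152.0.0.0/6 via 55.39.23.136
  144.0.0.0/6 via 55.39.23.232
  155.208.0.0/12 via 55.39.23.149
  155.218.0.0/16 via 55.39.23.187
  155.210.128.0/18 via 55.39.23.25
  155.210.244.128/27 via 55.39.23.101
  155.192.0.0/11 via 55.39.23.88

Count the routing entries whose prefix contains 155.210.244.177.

5

Prefixes containing 155.210.244.177:
  152.0.0.0/6 (152.0.0.0 - 155.255.255.255)
  155.0.0.0/8 (155.0.0.0 - 155.255.255.255)
  155.192.0.0/10 (155.192.0.0 - 155.255.255.255)
  155.192.0.0/11 (155.192.0.0 - 155.223.255.255)
  155.208.0.0/12 (155.208.0.0 - 155.223.255.255)
Total matching entries: 5.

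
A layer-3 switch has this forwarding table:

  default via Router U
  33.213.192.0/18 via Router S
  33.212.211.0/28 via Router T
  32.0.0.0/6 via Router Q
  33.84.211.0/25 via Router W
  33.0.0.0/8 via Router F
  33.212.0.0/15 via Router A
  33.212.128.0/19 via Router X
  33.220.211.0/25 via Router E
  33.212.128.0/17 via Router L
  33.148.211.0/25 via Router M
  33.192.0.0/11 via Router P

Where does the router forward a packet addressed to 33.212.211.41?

Router L

Routes whose prefix contains 33.212.211.41:
  0.0.0.0/0 (default, matches everything) -> Router U
  32.0.0.0/6 (32.0.0.0 - 35.255.255.255) -> Router Q
  33.0.0.0/8 (33.0.0.0 - 33.255.255.255) -> Router F
  33.192.0.0/11 (33.192.0.0 - 33.223.255.255) -> Router P
  33.212.0.0/15 (33.212.0.0 - 33.213.255.255) -> Router A
  33.212.128.0/17 (33.212.128.0 - 33.212.255.255) -> Router L
More-specific entries that do NOT match:
  33.212.211.0/28 (33.212.211.0 - 33.212.211.15) does not contain 33.212.211.41
  33.84.211.0/25 (33.84.211.0 - 33.84.211.127) does not contain 33.212.211.41
  33.220.211.0/25 (33.220.211.0 - 33.220.211.127) does not contain 33.212.211.41
  33.148.211.0/25 (33.148.211.0 - 33.148.211.127) does not contain 33.212.211.41
  33.212.128.0/19 (33.212.128.0 - 33.212.159.255) does not contain 33.212.211.41
  33.213.192.0/18 (33.213.192.0 - 33.213.255.255) does not contain 33.212.211.41
Longest matching prefix is /17 -> next hop Router L.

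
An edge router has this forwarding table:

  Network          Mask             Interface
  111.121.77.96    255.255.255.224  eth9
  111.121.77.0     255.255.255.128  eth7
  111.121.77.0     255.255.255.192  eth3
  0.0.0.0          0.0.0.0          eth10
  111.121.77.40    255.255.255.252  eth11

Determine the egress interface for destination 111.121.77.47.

eth3

Routes whose prefix contains 111.121.77.47:
  0.0.0.0/0 (default, matches everything) -> eth10
  111.121.77.0/25 (111.121.77.0 - 111.121.77.127) -> eth7
  111.121.77.0/26 (111.121.77.0 - 111.121.77.63) -> eth3
More-specific entries that do NOT match:
  111.121.77.40/30 (111.121.77.40 - 111.121.77.43) does not contain 111.121.77.47
  111.121.77.96/27 (111.121.77.96 - 111.121.77.127) does not contain 111.121.77.47
Longest matching prefix is /26 -> interface eth3.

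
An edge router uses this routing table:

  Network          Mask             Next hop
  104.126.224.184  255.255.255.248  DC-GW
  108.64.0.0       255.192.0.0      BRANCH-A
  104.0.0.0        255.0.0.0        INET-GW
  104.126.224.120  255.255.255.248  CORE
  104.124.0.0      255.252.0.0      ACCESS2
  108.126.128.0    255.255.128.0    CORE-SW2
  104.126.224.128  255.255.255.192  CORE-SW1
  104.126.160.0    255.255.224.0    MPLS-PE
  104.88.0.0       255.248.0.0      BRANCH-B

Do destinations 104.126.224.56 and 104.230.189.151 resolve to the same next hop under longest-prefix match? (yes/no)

no

104.126.224.56: longest match 104.124.0.0/14 -> ACCESS2
104.230.189.151: longest match 104.0.0.0/8 -> INET-GW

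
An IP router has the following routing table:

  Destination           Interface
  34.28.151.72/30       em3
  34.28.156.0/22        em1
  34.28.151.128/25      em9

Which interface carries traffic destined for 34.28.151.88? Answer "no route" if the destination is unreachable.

no route

No entry's prefix contains 34.28.151.88; there is no default route.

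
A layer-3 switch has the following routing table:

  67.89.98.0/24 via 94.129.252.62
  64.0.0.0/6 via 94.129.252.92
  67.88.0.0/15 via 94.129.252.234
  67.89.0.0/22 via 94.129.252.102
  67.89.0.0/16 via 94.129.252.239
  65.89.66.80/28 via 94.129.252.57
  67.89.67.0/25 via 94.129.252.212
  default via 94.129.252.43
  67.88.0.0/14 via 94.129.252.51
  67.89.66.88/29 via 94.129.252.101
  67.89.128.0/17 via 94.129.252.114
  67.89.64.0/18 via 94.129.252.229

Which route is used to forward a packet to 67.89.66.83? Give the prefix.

Entries matching 67.89.66.83:
  0.0.0.0/0 (default, matches everything)
  64.0.0.0/6 (64.0.0.0 - 67.255.255.255)
  67.88.0.0/14 (67.88.0.0 - 67.91.255.255)
  67.88.0.0/15 (67.88.0.0 - 67.89.255.255)
  67.89.0.0/16 (67.89.0.0 - 67.89.255.255)
  67.89.64.0/18 (67.89.64.0 - 67.89.127.255)
Most specific is 67.89.64.0/18.

67.89.64.0/18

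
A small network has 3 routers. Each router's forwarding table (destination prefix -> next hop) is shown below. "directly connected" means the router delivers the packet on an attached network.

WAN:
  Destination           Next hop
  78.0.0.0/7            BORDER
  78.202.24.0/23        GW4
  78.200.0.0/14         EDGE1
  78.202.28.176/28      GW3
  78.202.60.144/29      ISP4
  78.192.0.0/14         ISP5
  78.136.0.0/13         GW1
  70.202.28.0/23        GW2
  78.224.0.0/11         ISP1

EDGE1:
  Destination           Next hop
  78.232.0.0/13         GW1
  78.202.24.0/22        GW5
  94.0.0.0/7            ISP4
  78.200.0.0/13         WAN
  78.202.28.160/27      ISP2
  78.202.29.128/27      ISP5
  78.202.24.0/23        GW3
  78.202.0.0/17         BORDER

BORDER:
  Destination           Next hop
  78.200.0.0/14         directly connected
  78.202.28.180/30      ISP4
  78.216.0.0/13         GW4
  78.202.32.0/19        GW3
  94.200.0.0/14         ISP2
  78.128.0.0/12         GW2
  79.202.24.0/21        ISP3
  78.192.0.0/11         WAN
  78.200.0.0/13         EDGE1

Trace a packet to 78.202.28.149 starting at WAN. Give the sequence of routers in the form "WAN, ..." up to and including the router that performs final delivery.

At WAN: longest match for 78.202.28.149 is 78.200.0.0/14 -> EDGE1
At EDGE1: longest match for 78.202.28.149 is 78.202.0.0/17 -> BORDER
At BORDER: longest match for 78.202.28.149 is 78.200.0.0/14 -> directly connected

WAN, EDGE1, BORDER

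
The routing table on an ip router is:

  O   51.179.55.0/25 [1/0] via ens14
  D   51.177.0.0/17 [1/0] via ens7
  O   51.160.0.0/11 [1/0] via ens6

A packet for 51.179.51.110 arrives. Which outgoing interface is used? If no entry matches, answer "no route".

ens6

Routes whose prefix contains 51.179.51.110:
  51.160.0.0/11 (51.160.0.0 - 51.191.255.255) -> ens6
More-specific entries that do NOT match:
  51.179.55.0/25 (51.179.55.0 - 51.179.55.127) does not contain 51.179.51.110
  51.177.0.0/17 (51.177.0.0 - 51.177.127.255) does not contain 51.179.51.110
Longest matching prefix is /11 -> interface ens6.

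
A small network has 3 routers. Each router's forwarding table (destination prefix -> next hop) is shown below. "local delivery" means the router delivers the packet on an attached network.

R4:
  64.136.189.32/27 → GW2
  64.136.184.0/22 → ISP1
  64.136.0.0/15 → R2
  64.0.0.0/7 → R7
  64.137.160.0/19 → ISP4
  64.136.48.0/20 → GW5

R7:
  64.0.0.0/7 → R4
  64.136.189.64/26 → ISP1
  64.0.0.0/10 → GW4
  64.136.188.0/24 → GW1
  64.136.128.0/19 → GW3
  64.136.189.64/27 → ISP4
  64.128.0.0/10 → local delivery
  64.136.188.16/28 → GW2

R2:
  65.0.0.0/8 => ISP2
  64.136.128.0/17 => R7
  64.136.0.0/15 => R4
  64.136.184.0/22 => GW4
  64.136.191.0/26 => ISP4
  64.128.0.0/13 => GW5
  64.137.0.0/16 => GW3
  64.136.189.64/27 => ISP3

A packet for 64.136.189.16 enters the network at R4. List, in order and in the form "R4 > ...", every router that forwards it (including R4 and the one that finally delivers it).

R4 > R2 > R7

At R4: longest match for 64.136.189.16 is 64.136.0.0/15 -> R2
At R2: longest match for 64.136.189.16 is 64.136.128.0/17 -> R7
At R7: longest match for 64.136.189.16 is 64.128.0.0/10 -> local delivery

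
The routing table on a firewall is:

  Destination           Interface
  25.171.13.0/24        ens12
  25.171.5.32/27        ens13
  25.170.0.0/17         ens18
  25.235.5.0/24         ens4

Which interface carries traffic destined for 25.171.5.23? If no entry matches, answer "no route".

no route

No entry's prefix contains 25.171.5.23; there is no default route.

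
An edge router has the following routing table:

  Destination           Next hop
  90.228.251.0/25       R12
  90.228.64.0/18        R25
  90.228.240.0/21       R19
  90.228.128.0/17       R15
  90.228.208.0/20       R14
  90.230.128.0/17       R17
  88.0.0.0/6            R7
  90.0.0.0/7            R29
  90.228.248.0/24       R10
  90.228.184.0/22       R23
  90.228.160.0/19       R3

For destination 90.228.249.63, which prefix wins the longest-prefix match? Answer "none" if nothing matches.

90.228.128.0/17

Entries matching 90.228.249.63:
  88.0.0.0/6 (88.0.0.0 - 91.255.255.255)
  90.0.0.0/7 (90.0.0.0 - 91.255.255.255)
  90.228.128.0/17 (90.228.128.0 - 90.228.255.255)
Most specific is 90.228.128.0/17.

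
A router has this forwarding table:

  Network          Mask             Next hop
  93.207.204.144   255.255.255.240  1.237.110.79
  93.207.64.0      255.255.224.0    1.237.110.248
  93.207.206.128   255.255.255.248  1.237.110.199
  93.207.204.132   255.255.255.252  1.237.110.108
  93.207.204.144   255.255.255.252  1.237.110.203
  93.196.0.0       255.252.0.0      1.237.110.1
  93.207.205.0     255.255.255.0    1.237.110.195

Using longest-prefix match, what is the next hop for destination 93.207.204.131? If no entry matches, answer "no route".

no route

No entry's prefix contains 93.207.204.131; there is no default route.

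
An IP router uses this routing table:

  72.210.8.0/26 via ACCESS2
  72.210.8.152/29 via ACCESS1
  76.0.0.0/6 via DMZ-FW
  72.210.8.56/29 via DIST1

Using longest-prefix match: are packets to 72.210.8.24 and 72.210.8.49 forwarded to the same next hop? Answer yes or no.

yes

72.210.8.24: longest match 72.210.8.0/26 -> ACCESS2
72.210.8.49: longest match 72.210.8.0/26 -> ACCESS2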